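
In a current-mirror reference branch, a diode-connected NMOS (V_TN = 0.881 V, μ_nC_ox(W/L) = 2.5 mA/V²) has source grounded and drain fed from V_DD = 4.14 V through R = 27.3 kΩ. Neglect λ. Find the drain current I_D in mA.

I_D = 0.109 mA

With gate tied to drain, V_GS = V_DS ≥ V_GS − V_TN, so the device is in saturation.
KCL at the drain: ½ k_n (V_GS − V_TN)² = (V_DD − V_GS)/R.
Let x = V_GS − 0.881. Then 34.1 x² + x − 3.259 = 0, giving x = 0.295 V (positive root), so V_GS = 1.18 V.
I_D = (V_DD − V_GS)/R = (4.14 − 1.18) / 27.3 = 0.109 mA.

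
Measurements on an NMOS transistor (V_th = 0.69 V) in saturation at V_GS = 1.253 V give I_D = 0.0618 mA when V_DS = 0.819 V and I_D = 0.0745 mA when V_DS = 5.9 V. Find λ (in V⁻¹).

With V_GS fixed, I_D ∝ (1 + λ V_DS) in saturation, so I_D2/I_D1 = (1 + λ V_DS2)/(1 + λ V_DS1).
0.0745/0.0618 = 1.206 = (1 + 5.9 λ)/(1 + 0.819 λ).
Solving: λ (I_D1 V_DS2 − I_D2 V_DS1) = I_D2 − I_D1, so λ = (0.0745 − 0.0618) / (0.0618 × 5.9 − 0.0745 × 0.819) = 0.0127 / 0.304 = 0.0418 V⁻¹.

λ = 0.0418 V⁻¹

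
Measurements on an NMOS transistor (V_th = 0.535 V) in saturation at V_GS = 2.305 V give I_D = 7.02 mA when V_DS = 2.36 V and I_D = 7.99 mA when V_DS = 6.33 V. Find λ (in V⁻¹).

λ = 0.0379 V⁻¹

With V_GS fixed, I_D ∝ (1 + λ V_DS) in saturation, so I_D2/I_D1 = (1 + λ V_DS2)/(1 + λ V_DS1).
7.99/7.02 = 1.138 = (1 + 6.33 λ)/(1 + 2.36 λ).
Solving: λ (I_D1 V_DS2 − I_D2 V_DS1) = I_D2 − I_D1, so λ = (7.99 − 7.02) / (7.02 × 6.33 − 7.99 × 2.36) = 0.97 / 25.6 = 0.0379 V⁻¹.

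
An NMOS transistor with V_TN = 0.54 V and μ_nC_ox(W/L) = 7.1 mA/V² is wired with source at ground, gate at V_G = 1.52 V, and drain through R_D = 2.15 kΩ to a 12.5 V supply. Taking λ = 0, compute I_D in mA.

I_D = 3.41 mA

V_GS = V_G = 1.52 V, so V_ov = 1.52 − 0.54 = 0.98 V.
Assume saturation: I_D = ½ k_n V_ov² = 0.5 × 7.1 × 0.98² = 3.41 mA, giving V_DS = V_DD − I_D R_D = 12.5 − 3.41 × 2.15 = 5.17 V.
V_DS = 5.17 V ≥ V_ov = 0.98 V, confirming saturation.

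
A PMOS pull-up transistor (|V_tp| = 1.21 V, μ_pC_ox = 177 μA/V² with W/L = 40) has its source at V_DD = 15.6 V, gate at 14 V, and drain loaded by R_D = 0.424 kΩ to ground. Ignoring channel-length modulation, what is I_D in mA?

I_D = 0.538 mA

V_SG = V_DD − V_G = 15.6 − 14 = 1.6 V, so V_ov = 1.6 − 1.21 = 0.39 V.
k_p = μ_pC_ox · (W/L) = 7.08 mA/V².
Assume saturation: I_D = ½ k_p V_ov² = 0.5 × 7.08 × 0.39² = 0.538 mA, giving V_SD = V_DD − I_D R_D = 15.6 − 0.538 × 0.424 = 15.4 V.
V_SD = 15.4 V ≥ V_ov = 0.39 V, confirming saturation.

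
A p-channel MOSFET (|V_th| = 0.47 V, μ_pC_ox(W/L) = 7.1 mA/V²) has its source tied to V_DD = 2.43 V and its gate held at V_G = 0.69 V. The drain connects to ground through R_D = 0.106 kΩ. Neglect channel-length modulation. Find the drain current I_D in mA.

V_SG = V_DD − V_G = 2.43 − 0.69 = 1.74 V, so V_ov = 1.74 − 0.47 = 1.27 V.
Assume saturation: I_D = ½ k_p V_ov² = 0.5 × 7.1 × 1.27² = 5.73 mA, giving V_SD = V_DD − I_D R_D = 2.43 − 5.73 × 0.106 = 1.82 V.
V_SD = 1.82 V ≥ V_ov = 1.27 V, confirming saturation.

I_D = 5.73 mA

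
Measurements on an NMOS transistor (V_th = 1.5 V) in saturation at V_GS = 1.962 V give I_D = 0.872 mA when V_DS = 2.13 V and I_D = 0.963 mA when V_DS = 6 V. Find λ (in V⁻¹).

λ = 0.0286 V⁻¹

With V_GS fixed, I_D ∝ (1 + λ V_DS) in saturation, so I_D2/I_D1 = (1 + λ V_DS2)/(1 + λ V_DS1).
0.963/0.872 = 1.104 = (1 + 6 λ)/(1 + 2.13 λ).
Solving: λ (I_D1 V_DS2 − I_D2 V_DS1) = I_D2 − I_D1, so λ = (0.963 − 0.872) / (0.872 × 6 − 0.963 × 2.13) = 0.091 / 3.18 = 0.0286 V⁻¹.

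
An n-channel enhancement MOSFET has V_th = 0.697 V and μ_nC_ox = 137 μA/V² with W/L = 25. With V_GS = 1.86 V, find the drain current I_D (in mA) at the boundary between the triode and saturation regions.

At the boundary V_DS = V_ov = V_GS − V_th = 1.86 − 0.697 = 1.16 V.
k_n = μ_nC_ox · (W/L) = 3.425 mA/V².
I_D = ½ k_n V_ov² = 0.5 × 3.425 × 1.16² = 2.32 mA.

I_D = 2.32 mA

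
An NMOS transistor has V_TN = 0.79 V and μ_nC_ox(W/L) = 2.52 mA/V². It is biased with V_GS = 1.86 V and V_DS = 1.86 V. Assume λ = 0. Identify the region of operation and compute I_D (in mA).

V_ov = V_GS − V_TN = 1.86 − 0.79 = 1.07 V.
Since V_DS = 1.86 V ≥ V_ov = 1.07 V, the device is in saturation.
I_D = ½ k_n V_ov² = 0.5 × 2.52 × 1.07² = 1.44 mA.

Saturation; I_D = 1.44 mA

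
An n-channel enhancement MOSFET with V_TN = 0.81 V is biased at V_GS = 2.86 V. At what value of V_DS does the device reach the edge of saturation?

The boundary between triode and saturation is V_DS = V_GS − V_TN = V_ov.
V_ov = 2.86 − 0.81 = 2.05 V.

V_DS,sat = 2.05 V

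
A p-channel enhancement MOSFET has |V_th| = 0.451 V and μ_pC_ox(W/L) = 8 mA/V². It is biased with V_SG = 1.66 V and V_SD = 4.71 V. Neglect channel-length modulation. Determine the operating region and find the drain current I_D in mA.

Saturation; I_D = 5.85 mA

V_ov = V_SG − |V_th| = 1.66 − 0.451 = 1.21 V.
Since V_SD = 4.71 V ≥ V_ov = 1.21 V, the device is in saturation.
I_D = ½ k_p V_ov² = 0.5 × 8 × 1.21² = 5.85 mA.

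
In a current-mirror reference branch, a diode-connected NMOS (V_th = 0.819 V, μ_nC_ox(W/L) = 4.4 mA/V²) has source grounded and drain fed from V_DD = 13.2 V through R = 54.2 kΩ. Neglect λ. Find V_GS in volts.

With gate tied to drain, V_GS = V_DS ≥ V_GS − V_th, so the device is in saturation.
KCL at the drain: ½ k_n (V_GS − V_th)² = (V_DD − V_GS)/R.
Let x = V_GS − 0.819. Then 119 x² + x − 12.38 = 0, giving x = 0.318 V (positive root), so V_GS = 1.14 V.
I_D = (V_DD − V_GS)/R = (13.2 − 1.14) / 54.2 = 0.223 mA.

V_GS = 1.14 V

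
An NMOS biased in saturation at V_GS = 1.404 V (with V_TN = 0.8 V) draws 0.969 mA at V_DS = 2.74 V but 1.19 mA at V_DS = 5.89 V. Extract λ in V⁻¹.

With V_GS fixed, I_D ∝ (1 + λ V_DS) in saturation, so I_D2/I_D1 = (1 + λ V_DS2)/(1 + λ V_DS1).
1.19/0.969 = 1.228 = (1 + 5.89 λ)/(1 + 2.74 λ).
Solving: λ (I_D1 V_DS2 − I_D2 V_DS1) = I_D2 − I_D1, so λ = (1.19 − 0.969) / (0.969 × 5.89 − 1.19 × 2.74) = 0.221 / 2.45 = 0.0903 V⁻¹.

λ = 0.0903 V⁻¹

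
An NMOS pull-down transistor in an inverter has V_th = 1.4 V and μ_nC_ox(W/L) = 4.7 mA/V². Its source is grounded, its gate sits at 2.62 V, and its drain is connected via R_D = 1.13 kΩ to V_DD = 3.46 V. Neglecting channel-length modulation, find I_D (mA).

I_D = 2.55 mA

V_GS = V_G = 2.62 V, so V_ov = 2.62 − 1.4 = 1.22 V.
Assume saturation: I_D = ½ k_n V_ov² = 0.5 × 4.7 × 1.22² = 3.5 mA, giving V_DS = V_DD − I_D R_D = 3.46 − 3.5 × 1.13 = -0.492 V.
But -0.492 V < V_ov = 1.22 V, so the device is actually in triode.
In triode I_D = k_n[V_ov V_DS − ½ V_DS²] and I_D = (V_DD − V_DS)/R_D. Equating: 2.66 V_DS² − 7.479 V_DS + 3.46 = 0, giving V_DS = 0.583 V (the root below V_ov).
I_D = (3.46 − 0.583) / 1.13 = 2.55 mA.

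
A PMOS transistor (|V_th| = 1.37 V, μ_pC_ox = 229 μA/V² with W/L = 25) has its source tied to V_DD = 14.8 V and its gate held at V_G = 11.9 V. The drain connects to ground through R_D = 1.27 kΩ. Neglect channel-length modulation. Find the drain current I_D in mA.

V_SG = V_DD − V_G = 14.8 − 11.9 = 2.9 V, so V_ov = 2.9 − 1.37 = 1.53 V.
k_p = μ_pC_ox · (W/L) = 5.725 mA/V².
Assume saturation: I_D = ½ k_p V_ov² = 0.5 × 5.725 × 1.53² = 6.7 mA, giving V_SD = V_DD − I_D R_D = 14.8 − 6.7 × 1.27 = 6.29 V.
V_SD = 6.29 V ≥ V_ov = 1.53 V, confirming saturation.

I_D = 6.70 mA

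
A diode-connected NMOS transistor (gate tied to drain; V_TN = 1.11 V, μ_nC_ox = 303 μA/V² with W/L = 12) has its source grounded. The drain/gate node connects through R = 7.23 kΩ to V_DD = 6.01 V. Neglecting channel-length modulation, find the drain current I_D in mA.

I_D = 0.598 mA

With gate tied to drain, V_GS = V_DS ≥ V_GS − V_TN, so the device is in saturation.
k_n = μ_nC_ox · (W/L) = 3.636 mA/V².
KCL at the drain: ½ k_n (V_GS − V_TN)² = (V_DD − V_GS)/R.
Let x = V_GS − 1.11. Then 13.1 x² + x − 4.9 = 0, giving x = 0.574 V (positive root), so V_GS = 1.68 V.
I_D = (V_DD − V_GS)/R = (6.01 − 1.68) / 7.23 = 0.598 mA.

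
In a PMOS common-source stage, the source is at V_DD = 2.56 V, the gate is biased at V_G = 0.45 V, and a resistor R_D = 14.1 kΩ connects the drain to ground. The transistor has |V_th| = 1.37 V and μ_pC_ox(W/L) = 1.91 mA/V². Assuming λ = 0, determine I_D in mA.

I_D = 0.172 mA

V_SG = V_DD − V_G = 2.56 − 0.45 = 2.11 V, so V_ov = 2.11 − 1.37 = 0.74 V.
Assume saturation: I_D = ½ k_p V_ov² = 0.5 × 1.91 × 0.74² = 0.523 mA, giving V_SD = V_DD − I_D R_D = 2.56 − 0.523 × 14.1 = -4.81 V.
But -4.81 V < V_ov = 0.74 V, so the device is actually in triode.
In triode I_D = k_p[V_ov V_SD − ½ V_SD²] and I_D = (V_DD − V_SD)/R_D. Equating: 13.5 V_SD² − 20.93 V_SD + 2.56 = 0, giving V_SD = 0.134 V (the root below V_ov).
I_D = (2.56 − 0.134) / 14.1 = 0.172 mA.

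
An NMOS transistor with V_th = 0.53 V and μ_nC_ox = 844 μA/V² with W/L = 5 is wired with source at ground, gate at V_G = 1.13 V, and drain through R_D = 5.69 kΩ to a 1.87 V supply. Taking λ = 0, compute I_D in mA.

V_GS = V_G = 1.13 V, so V_ov = 1.13 − 0.53 = 0.6 V.
k_n = μ_nC_ox · (W/L) = 4.22 mA/V².
Assume saturation: I_D = ½ k_n V_ov² = 0.5 × 4.22 × 0.6² = 0.76 mA, giving V_DS = V_DD − I_D R_D = 1.87 − 0.76 × 5.69 = -2.45 V.
But -2.45 V < V_ov = 0.6 V, so the device is actually in triode.
In triode I_D = k_n[V_ov V_DS − ½ V_DS²] and I_D = (V_DD − V_DS)/R_D. Equating: 12 V_DS² − 15.41 V_DS + 1.87 = 0, giving V_DS = 0.136 V (the root below V_ov).
I_D = (1.87 − 0.136) / 5.69 = 0.305 mA.

I_D = 0.305 mA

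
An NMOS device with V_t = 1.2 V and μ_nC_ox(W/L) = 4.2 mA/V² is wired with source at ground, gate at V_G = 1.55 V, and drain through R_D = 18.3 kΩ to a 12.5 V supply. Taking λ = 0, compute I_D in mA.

V_GS = V_G = 1.55 V, so V_ov = 1.55 − 1.2 = 0.35 V.
Assume saturation: I_D = ½ k_n V_ov² = 0.5 × 4.2 × 0.35² = 0.257 mA, giving V_DS = V_DD − I_D R_D = 12.5 − 0.257 × 18.3 = 7.79 V.
V_DS = 7.79 V ≥ V_ov = 0.35 V, confirming saturation.

I_D = 0.257 mA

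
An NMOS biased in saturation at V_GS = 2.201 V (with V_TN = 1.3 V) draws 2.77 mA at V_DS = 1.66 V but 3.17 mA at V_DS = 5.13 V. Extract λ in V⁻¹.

With V_GS fixed, I_D ∝ (1 + λ V_DS) in saturation, so I_D2/I_D1 = (1 + λ V_DS2)/(1 + λ V_DS1).
3.17/2.77 = 1.144 = (1 + 5.13 λ)/(1 + 1.66 λ).
Solving: λ (I_D1 V_DS2 − I_D2 V_DS1) = I_D2 − I_D1, so λ = (3.17 − 2.77) / (2.77 × 5.13 − 3.17 × 1.66) = 0.4 / 8.95 = 0.0447 V⁻¹.

λ = 0.0447 V⁻¹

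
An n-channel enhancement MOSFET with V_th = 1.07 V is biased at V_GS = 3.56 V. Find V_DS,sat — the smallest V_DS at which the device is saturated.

The boundary between triode and saturation is V_DS = V_GS − V_th = V_ov.
V_ov = 3.56 − 1.07 = 2.49 V.

V_DS,sat = 2.49 V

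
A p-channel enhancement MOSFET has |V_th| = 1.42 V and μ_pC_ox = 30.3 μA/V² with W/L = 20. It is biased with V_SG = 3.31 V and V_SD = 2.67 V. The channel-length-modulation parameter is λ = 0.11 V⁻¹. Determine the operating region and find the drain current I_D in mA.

k_p = μ_pC_ox · (W/L) = 0.606 mA/V².
V_ov = V_SG − |V_th| = 3.31 − 1.42 = 1.89 V.
Since V_SD = 2.67 V ≥ V_ov = 1.89 V, the device is in saturation.
I_D = ½ k_p V_ov² (1 + λ V_SD) = 0.5 × 0.606 × 1.89² × (1 + 0.11 × 2.67) = 1.4 mA.

Saturation; I_D = 1.40 mA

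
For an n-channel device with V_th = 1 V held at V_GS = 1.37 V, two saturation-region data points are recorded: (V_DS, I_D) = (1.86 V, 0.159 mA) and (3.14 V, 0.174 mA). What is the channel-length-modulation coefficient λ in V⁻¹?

λ = 0.0854 V⁻¹

With V_GS fixed, I_D ∝ (1 + λ V_DS) in saturation, so I_D2/I_D1 = (1 + λ V_DS2)/(1 + λ V_DS1).
0.174/0.159 = 1.094 = (1 + 3.14 λ)/(1 + 1.86 λ).
Solving: λ (I_D1 V_DS2 − I_D2 V_DS1) = I_D2 − I_D1, so λ = (0.174 − 0.159) / (0.159 × 3.14 − 0.174 × 1.86) = 0.015 / 0.176 = 0.0854 V⁻¹.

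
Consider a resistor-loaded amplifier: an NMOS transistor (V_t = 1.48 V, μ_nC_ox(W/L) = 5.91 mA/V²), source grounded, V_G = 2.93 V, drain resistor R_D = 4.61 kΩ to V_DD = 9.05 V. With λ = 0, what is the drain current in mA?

I_D = 1.91 mA

V_GS = V_G = 2.93 V, so V_ov = 2.93 − 1.48 = 1.45 V.
Assume saturation: I_D = ½ k_n V_ov² = 0.5 × 5.91 × 1.45² = 6.21 mA, giving V_DS = V_DD − I_D R_D = 9.05 − 6.21 × 4.61 = -19.6 V.
But -19.6 V < V_ov = 1.45 V, so the device is actually in triode.
In triode I_D = k_n[V_ov V_DS − ½ V_DS²] and I_D = (V_DD − V_DS)/R_D. Equating: 13.6 V_DS² − 40.51 V_DS + 9.05 = 0, giving V_DS = 0.243 V (the root below V_ov).
I_D = (9.05 − 0.243) / 4.61 = 1.91 mA.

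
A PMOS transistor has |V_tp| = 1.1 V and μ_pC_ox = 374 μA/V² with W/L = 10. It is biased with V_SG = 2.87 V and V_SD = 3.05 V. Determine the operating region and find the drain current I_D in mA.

Saturation; I_D = 5.86 mA

k_p = μ_pC_ox · (W/L) = 3.74 mA/V².
V_ov = V_SG − |V_tp| = 2.87 − 1.1 = 1.77 V.
Since V_SD = 3.05 V ≥ V_ov = 1.77 V, the device is in saturation.
I_D = ½ k_p V_ov² = 0.5 × 3.74 × 1.77² = 5.86 mA.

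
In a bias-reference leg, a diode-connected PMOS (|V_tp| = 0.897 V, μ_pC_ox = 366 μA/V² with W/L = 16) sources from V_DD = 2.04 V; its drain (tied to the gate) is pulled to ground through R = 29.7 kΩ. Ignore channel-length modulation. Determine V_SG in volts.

With gate tied to drain, V_SG = V_SD ≥ V_SG − |V_tp|, so the device is in saturation.
k_p = μ_pC_ox · (W/L) = 5.856 mA/V².
KCL at the drain: ½ k_p (V_SG − |V_tp|)² = (V_DD − V_SG)/R.
Let x = V_SG − 0.897. Then 87 x² + x − 1.143 = 0, giving x = 0.109 V (positive root), so V_SG = 1.01 V.
I_D = (V_DD − V_SG)/R = (2.04 − 1.01) / 29.7 = 0.0348 mA.

V_SG = 1.01 V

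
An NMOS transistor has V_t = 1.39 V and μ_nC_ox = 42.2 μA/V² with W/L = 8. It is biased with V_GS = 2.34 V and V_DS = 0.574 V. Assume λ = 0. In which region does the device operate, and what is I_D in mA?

k_n = μ_nC_ox · (W/L) = 0.3376 mA/V².
V_ov = V_GS − V_t = 2.34 − 1.39 = 0.95 V.
Since V_DS = 0.574 V < V_ov = 0.95 V, the device is in the triode region.
I_D = k_n [V_ov · V_DS − ½ V_DS²] = 0.3376 × [0.95 × 0.574 − 0.5 × 0.574²] = 0.128 mA.

Triode; I_D = 0.128 mA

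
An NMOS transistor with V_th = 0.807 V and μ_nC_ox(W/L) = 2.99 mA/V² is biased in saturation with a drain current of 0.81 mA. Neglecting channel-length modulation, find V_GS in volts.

V_GS = 1.54 V

In saturation I_D = ½ k_n (V_GS − V_th)², so V_GS − V_th = √(2 I_D / k_n) = √(2 × 0.81 / 2.99) = 0.736 V.
V_GS = 0.807 + 0.736 = 1.54 V.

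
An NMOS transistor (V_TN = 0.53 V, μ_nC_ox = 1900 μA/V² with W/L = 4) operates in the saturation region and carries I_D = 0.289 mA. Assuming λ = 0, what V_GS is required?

k_n = μ_nC_ox · (W/L) = 7.6 mA/V².
In saturation I_D = ½ k_n (V_GS − V_TN)², so V_GS − V_TN = √(2 I_D / k_n) = √(2 × 0.289 / 7.6) = 0.276 V.
V_GS = 0.53 + 0.276 = 0.806 V.

V_GS = 0.806 V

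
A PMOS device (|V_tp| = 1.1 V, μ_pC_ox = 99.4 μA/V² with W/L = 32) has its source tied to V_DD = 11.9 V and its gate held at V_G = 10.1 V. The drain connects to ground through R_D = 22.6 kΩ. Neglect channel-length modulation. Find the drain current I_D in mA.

I_D = 0.514 mA

V_SG = V_DD − V_G = 11.9 − 10.1 = 1.8 V, so V_ov = 1.8 − 1.1 = 0.7 V.
k_p = μ_pC_ox · (W/L) = 3.181 mA/V².
Assume saturation: I_D = ½ k_p V_ov² = 0.5 × 3.181 × 0.7² = 0.779 mA, giving V_SD = V_DD − I_D R_D = 11.9 − 0.779 × 22.6 = -5.71 V.
But -5.71 V < V_ov = 0.7 V, so the device is actually in triode.
In triode I_D = k_p[V_ov V_SD − ½ V_SD²] and I_D = (V_DD − V_SD)/R_D. Equating: 35.9 V_SD² − 51.32 V_SD + 11.9 = 0, giving V_SD = 0.291 V (the root below V_ov).
I_D = (11.9 − 0.291) / 22.6 = 0.514 mA.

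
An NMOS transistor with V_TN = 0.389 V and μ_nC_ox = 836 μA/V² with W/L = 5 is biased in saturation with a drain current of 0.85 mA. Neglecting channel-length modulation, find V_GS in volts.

V_GS = 1.03 V

k_n = μ_nC_ox · (W/L) = 4.18 mA/V².
In saturation I_D = ½ k_n (V_GS − V_TN)², so V_GS − V_TN = √(2 I_D / k_n) = √(2 × 0.85 / 4.18) = 0.638 V.
V_GS = 0.389 + 0.638 = 1.03 V.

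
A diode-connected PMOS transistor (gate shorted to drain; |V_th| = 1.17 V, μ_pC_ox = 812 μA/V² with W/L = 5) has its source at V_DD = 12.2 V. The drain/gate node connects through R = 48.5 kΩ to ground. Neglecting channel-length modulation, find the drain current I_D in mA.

I_D = 0.221 mA

With gate tied to drain, V_SG = V_SD ≥ V_SG − |V_th|, so the device is in saturation.
k_p = μ_pC_ox · (W/L) = 4.06 mA/V².
KCL at the drain: ½ k_p (V_SG − |V_th|)² = (V_DD − V_SG)/R.
Let x = V_SG − 1.17. Then 98.5 x² + x − 11.03 = 0, giving x = 0.33 V (positive root), so V_SG = 1.5 V.
I_D = (V_DD − V_SG)/R = (12.2 − 1.5) / 48.5 = 0.221 mA.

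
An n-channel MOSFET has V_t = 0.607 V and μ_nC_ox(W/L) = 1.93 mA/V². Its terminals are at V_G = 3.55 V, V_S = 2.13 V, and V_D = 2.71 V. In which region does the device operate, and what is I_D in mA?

V_GS = V_G − V_S = 3.55 − 2.13 = 1.42 V; V_DS = V_D − V_S = 2.71 − 2.13 = 0.58 V.
V_ov = V_GS − V_t = 1.42 − 0.607 = 0.813 V.
Since V_DS = 0.58 V < V_ov = 0.813 V, the device is in the triode region.
I_D = k_n [V_ov · V_DS − ½ V_DS²] = 1.93 × [0.813 × 0.58 − 0.5 × 0.58²] = 0.585 mA.

Triode; I_D = 0.585 mA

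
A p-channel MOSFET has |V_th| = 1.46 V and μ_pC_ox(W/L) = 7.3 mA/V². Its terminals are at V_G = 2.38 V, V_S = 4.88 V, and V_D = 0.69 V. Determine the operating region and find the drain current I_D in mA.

V_SG = V_S − V_G = 4.88 − 2.38 = 2.5 V; V_SD = V_S − V_D = 4.88 − 0.69 = 4.19 V.
V_ov = V_SG − |V_th| = 2.5 − 1.46 = 1.04 V.
Since V_SD = 4.19 V ≥ V_ov = 1.04 V, the device is in saturation.
I_D = ½ k_p V_ov² = 0.5 × 7.3 × 1.04² = 3.95 mA.

Saturation; I_D = 3.95 mA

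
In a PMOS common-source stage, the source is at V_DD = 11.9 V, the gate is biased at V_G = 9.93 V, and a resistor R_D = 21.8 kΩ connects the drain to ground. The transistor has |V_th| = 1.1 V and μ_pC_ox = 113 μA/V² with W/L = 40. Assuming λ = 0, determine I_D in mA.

V_SG = V_DD − V_G = 11.9 − 9.93 = 1.97 V, so V_ov = 1.97 − 1.1 = 0.87 V.
k_p = μ_pC_ox · (W/L) = 4.52 mA/V².
Assume saturation: I_D = ½ k_p V_ov² = 0.5 × 4.52 × 0.87² = 1.71 mA, giving V_SD = V_DD − I_D R_D = 11.9 − 1.71 × 21.8 = -25.4 V.
But -25.4 V < V_ov = 0.87 V, so the device is actually in triode.
In triode I_D = k_p[V_ov V_SD − ½ V_SD²] and I_D = (V_DD − V_SD)/R_D. Equating: 49.3 V_SD² − 86.73 V_SD + 11.9 = 0, giving V_SD = 0.15 V (the root below V_ov).
I_D = (11.9 − 0.15) / 21.8 = 0.539 mA.

I_D = 0.539 mA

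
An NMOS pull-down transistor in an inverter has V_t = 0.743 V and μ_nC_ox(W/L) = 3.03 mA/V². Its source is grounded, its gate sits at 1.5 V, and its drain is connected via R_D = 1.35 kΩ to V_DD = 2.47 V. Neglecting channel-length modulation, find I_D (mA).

V_GS = V_G = 1.5 V, so V_ov = 1.5 − 0.743 = 0.757 V.
Assume saturation: I_D = ½ k_n V_ov² = 0.5 × 3.03 × 0.757² = 0.868 mA, giving V_DS = V_DD − I_D R_D = 2.47 − 0.868 × 1.35 = 1.3 V.
V_DS = 1.3 V ≥ V_ov = 0.757 V, confirming saturation.

I_D = 0.868 mA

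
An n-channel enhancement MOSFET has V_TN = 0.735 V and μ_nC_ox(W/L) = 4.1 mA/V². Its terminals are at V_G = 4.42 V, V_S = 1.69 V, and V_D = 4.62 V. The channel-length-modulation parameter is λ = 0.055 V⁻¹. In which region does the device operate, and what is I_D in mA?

Saturation; I_D = 9.47 mA

V_GS = V_G − V_S = 4.42 − 1.69 = 2.73 V; V_DS = V_D − V_S = 4.62 − 1.69 = 2.93 V.
V_ov = V_GS − V_TN = 2.73 − 0.735 = 2 V.
Since V_DS = 2.93 V ≥ V_ov = 2 V, the device is in saturation.
I_D = ½ k_n V_ov² (1 + λ V_DS) = 0.5 × 4.1 × 2² × (1 + 0.055 × 2.93) = 9.47 mA.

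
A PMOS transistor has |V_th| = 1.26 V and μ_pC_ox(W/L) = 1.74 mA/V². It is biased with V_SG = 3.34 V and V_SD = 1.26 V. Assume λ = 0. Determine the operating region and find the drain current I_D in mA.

V_ov = V_SG − |V_th| = 3.34 − 1.26 = 2.08 V.
Since V_SD = 1.26 V < V_ov = 2.08 V, the device is in the triode region.
I_D = k_p [V_ov · V_SD − ½ V_SD²] = 1.74 × [2.08 × 1.26 − 0.5 × 1.26²] = 3.18 mA.

Triode; I_D = 3.18 mA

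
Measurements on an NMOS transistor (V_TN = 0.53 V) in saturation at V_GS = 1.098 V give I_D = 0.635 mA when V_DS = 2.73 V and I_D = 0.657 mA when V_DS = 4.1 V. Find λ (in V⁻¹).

λ = 0.0272 V⁻¹

With V_GS fixed, I_D ∝ (1 + λ V_DS) in saturation, so I_D2/I_D1 = (1 + λ V_DS2)/(1 + λ V_DS1).
0.657/0.635 = 1.035 = (1 + 4.1 λ)/(1 + 2.73 λ).
Solving: λ (I_D1 V_DS2 − I_D2 V_DS1) = I_D2 − I_D1, so λ = (0.657 − 0.635) / (0.635 × 4.1 − 0.657 × 2.73) = 0.022 / 0.81 = 0.0272 V⁻¹.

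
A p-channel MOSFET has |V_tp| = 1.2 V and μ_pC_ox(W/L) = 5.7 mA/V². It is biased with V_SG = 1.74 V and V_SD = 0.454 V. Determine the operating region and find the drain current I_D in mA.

Triode; I_D = 0.810 mA

V_ov = V_SG − |V_tp| = 1.74 − 1.2 = 0.54 V.
Since V_SD = 0.454 V < V_ov = 0.54 V, the device is in the triode region.
I_D = k_p [V_ov · V_SD − ½ V_SD²] = 5.7 × [0.54 × 0.454 − 0.5 × 0.454²] = 0.81 mA.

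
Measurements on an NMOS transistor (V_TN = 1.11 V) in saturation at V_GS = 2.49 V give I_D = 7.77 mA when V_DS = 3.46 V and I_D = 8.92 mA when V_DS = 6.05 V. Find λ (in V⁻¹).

With V_GS fixed, I_D ∝ (1 + λ V_DS) in saturation, so I_D2/I_D1 = (1 + λ V_DS2)/(1 + λ V_DS1).
8.92/7.77 = 1.148 = (1 + 6.05 λ)/(1 + 3.46 λ).
Solving: λ (I_D1 V_DS2 − I_D2 V_DS1) = I_D2 − I_D1, so λ = (8.92 − 7.77) / (7.77 × 6.05 − 8.92 × 3.46) = 1.15 / 16.1 = 0.0712 V⁻¹.

λ = 0.0712 V⁻¹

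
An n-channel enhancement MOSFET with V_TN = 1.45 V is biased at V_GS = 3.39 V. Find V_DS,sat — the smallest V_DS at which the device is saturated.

V_DS,sat = 1.94 V

The boundary between triode and saturation is V_DS = V_GS − V_TN = V_ov.
V_ov = 3.39 − 1.45 = 1.94 V.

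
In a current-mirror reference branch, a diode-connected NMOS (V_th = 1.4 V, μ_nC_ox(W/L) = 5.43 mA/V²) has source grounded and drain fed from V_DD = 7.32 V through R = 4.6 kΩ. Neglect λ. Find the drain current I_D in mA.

With gate tied to drain, V_GS = V_DS ≥ V_GS − V_th, so the device is in saturation.
KCL at the drain: ½ k_n (V_GS − V_th)² = (V_DD − V_GS)/R.
Let x = V_GS − 1.4. Then 12.5 x² + x − 5.92 = 0, giving x = 0.65 V (positive root), so V_GS = 2.05 V.
I_D = (V_DD − V_GS)/R = (7.32 − 2.05) / 4.6 = 1.15 mA.

I_D = 1.15 mA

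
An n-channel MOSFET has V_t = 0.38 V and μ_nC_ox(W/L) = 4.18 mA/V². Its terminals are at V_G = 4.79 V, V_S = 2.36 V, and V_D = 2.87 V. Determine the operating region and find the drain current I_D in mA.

V_GS = V_G − V_S = 4.79 − 2.36 = 2.43 V; V_DS = V_D − V_S = 2.87 − 2.36 = 0.51 V.
V_ov = V_GS − V_t = 2.43 − 0.38 = 2.05 V.
Since V_DS = 0.51 V < V_ov = 2.05 V, the device is in the triode region.
I_D = k_n [V_ov · V_DS − ½ V_DS²] = 4.18 × [2.05 × 0.51 − 0.5 × 0.51²] = 3.83 mA.

Triode; I_D = 3.83 mA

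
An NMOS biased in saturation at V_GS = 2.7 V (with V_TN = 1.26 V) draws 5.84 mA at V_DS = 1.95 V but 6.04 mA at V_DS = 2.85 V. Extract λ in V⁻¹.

With V_GS fixed, I_D ∝ (1 + λ V_DS) in saturation, so I_D2/I_D1 = (1 + λ V_DS2)/(1 + λ V_DS1).
6.04/5.84 = 1.034 = (1 + 2.85 λ)/(1 + 1.95 λ).
Solving: λ (I_D1 V_DS2 − I_D2 V_DS1) = I_D2 − I_D1, so λ = (6.04 − 5.84) / (5.84 × 2.85 − 6.04 × 1.95) = 0.2 / 4.87 = 0.0411 V⁻¹.

λ = 0.0411 V⁻¹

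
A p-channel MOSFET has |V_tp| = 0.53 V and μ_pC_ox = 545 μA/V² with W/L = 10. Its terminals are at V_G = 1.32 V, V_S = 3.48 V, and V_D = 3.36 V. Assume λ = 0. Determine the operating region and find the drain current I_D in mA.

Triode; I_D = 1.03 mA

V_SG = V_S − V_G = 3.48 − 1.32 = 2.16 V; V_SD = V_S − V_D = 3.48 − 3.36 = 0.12 V.
k_p = μ_pC_ox · (W/L) = 5.45 mA/V².
V_ov = V_SG − |V_tp| = 2.16 − 0.53 = 1.63 V.
Since V_SD = 0.12 V < V_ov = 1.63 V, the device is in the triode region.
I_D = k_p [V_ov · V_SD − ½ V_SD²] = 5.45 × [1.63 × 0.12 − 0.5 × 0.12²] = 1.03 mA.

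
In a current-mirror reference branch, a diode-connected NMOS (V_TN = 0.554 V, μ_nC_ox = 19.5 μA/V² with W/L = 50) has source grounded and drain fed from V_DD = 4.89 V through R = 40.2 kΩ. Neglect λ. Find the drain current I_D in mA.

With gate tied to drain, V_GS = V_DS ≥ V_GS − V_TN, so the device is in saturation.
k_n = μ_nC_ox · (W/L) = 0.975 mA/V².
KCL at the drain: ½ k_n (V_GS − V_TN)² = (V_DD − V_GS)/R.
Let x = V_GS − 0.554. Then 19.6 x² + x − 4.336 = 0, giving x = 0.446 V (positive root), so V_GS = 1 V.
I_D = (V_DD − V_GS)/R = (4.89 − 1) / 40.2 = 0.0968 mA.

I_D = 0.0968 mA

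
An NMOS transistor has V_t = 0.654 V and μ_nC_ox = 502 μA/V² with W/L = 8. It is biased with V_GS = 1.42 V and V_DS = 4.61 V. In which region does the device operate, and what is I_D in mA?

k_n = μ_nC_ox · (W/L) = 4.016 mA/V².
V_ov = V_GS − V_t = 1.42 − 0.654 = 0.766 V.
Since V_DS = 4.61 V ≥ V_ov = 0.766 V, the device is in saturation.
I_D = ½ k_n V_ov² = 0.5 × 4.016 × 0.766² = 1.18 mA.

Saturation; I_D = 1.18 mA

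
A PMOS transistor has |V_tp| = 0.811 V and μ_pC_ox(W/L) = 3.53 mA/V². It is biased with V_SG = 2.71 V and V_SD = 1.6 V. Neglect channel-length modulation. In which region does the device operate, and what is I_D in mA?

Triode; I_D = 6.21 mA

V_ov = V_SG − |V_tp| = 2.71 − 0.811 = 1.9 V.
Since V_SD = 1.6 V < V_ov = 1.9 V, the device is in the triode region.
I_D = k_p [V_ov · V_SD − ½ V_SD²] = 3.53 × [1.9 × 1.6 − 0.5 × 1.6²] = 6.21 mA.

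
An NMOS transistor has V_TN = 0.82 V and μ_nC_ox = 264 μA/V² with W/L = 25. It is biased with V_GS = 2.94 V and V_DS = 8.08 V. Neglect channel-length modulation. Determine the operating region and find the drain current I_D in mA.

Saturation; I_D = 14.8 mA

k_n = μ_nC_ox · (W/L) = 6.6 mA/V².
V_ov = V_GS − V_TN = 2.94 − 0.82 = 2.12 V.
Since V_DS = 8.08 V ≥ V_ov = 2.12 V, the device is in saturation.
I_D = ½ k_n V_ov² = 0.5 × 6.6 × 2.12² = 14.8 mA.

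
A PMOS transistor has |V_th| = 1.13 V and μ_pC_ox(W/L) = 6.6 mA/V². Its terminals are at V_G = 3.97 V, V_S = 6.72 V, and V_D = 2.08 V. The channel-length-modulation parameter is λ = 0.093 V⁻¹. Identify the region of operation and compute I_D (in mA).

Saturation; I_D = 12.4 mA

V_SG = V_S − V_G = 6.72 − 3.97 = 2.75 V; V_SD = V_S − V_D = 6.72 − 2.08 = 4.64 V.
V_ov = V_SG − |V_th| = 2.75 − 1.13 = 1.62 V.
Since V_SD = 4.64 V ≥ V_ov = 1.62 V, the device is in saturation.
I_D = ½ k_p V_ov² (1 + λ V_SD) = 0.5 × 6.6 × 1.62² × (1 + 0.093 × 4.64) = 12.4 mA.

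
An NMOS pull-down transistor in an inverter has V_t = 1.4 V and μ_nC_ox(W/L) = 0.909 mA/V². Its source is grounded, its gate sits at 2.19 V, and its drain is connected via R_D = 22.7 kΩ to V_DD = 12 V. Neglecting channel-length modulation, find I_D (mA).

V_GS = V_G = 2.19 V, so V_ov = 2.19 − 1.4 = 0.79 V.
Assume saturation: I_D = ½ k_n V_ov² = 0.5 × 0.909 × 0.79² = 0.284 mA, giving V_DS = V_DD − I_D R_D = 12 − 0.284 × 22.7 = 5.56 V.
V_DS = 5.56 V ≥ V_ov = 0.79 V, confirming saturation.

I_D = 0.284 mA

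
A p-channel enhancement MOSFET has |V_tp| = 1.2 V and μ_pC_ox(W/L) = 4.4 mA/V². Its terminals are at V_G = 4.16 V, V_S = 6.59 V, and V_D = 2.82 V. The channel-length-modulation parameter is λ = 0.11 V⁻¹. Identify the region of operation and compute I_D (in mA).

Saturation; I_D = 4.71 mA

V_SG = V_S − V_G = 6.59 − 4.16 = 2.43 V; V_SD = V_S − V_D = 6.59 − 2.82 = 3.77 V.
V_ov = V_SG − |V_tp| = 2.43 − 1.2 = 1.23 V.
Since V_SD = 3.77 V ≥ V_ov = 1.23 V, the device is in saturation.
I_D = ½ k_p V_ov² (1 + λ V_SD) = 0.5 × 4.4 × 1.23² × (1 + 0.11 × 3.77) = 4.71 mA.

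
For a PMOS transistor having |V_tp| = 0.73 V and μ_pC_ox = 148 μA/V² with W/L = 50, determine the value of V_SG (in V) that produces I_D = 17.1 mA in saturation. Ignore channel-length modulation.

k_p = μ_pC_ox · (W/L) = 7.4 mA/V².
In saturation I_D = ½ k_p (V_SG − |V_tp|)², so V_SG − |V_tp| = √(2 I_D / k_p) = √(2 × 17.1 / 7.4) = 2.15 V.
V_SG = 0.73 + 2.15 = 2.88 V.

V_SG = 2.88 V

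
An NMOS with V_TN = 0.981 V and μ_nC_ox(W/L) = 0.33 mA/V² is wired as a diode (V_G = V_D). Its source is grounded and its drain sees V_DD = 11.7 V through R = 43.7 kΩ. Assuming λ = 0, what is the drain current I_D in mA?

With gate tied to drain, V_GS = V_DS ≥ V_GS − V_TN, so the device is in saturation.
KCL at the drain: ½ k_n (V_GS − V_TN)² = (V_DD − V_GS)/R.
Let x = V_GS − 0.981. Then 7.21 x² + x − 10.72 = 0, giving x = 1.15 V (positive root), so V_GS = 2.13 V.
I_D = (V_DD − V_GS)/R = (11.7 − 2.13) / 43.7 = 0.219 mA.

I_D = 0.219 mA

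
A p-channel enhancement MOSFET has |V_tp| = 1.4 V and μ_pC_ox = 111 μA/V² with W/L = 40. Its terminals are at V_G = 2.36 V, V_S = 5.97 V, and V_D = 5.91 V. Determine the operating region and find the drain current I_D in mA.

Triode; I_D = 0.581 mA

V_SG = V_S − V_G = 5.97 − 2.36 = 3.61 V; V_SD = V_S − V_D = 5.97 − 5.91 = 0.06 V.
k_p = μ_pC_ox · (W/L) = 4.44 mA/V².
V_ov = V_SG − |V_tp| = 3.61 − 1.4 = 2.21 V.
Since V_SD = 0.06 V < V_ov = 2.21 V, the device is in the triode region.
I_D = k_p [V_ov · V_SD − ½ V_SD²] = 4.44 × [2.21 × 0.06 − 0.5 × 0.06²] = 0.581 mA.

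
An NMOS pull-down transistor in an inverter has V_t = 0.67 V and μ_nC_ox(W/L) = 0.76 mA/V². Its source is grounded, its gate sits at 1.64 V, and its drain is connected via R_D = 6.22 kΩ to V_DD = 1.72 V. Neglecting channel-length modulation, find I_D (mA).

V_GS = V_G = 1.64 V, so V_ov = 1.64 − 0.67 = 0.97 V.
Assume saturation: I_D = ½ k_n V_ov² = 0.5 × 0.76 × 0.97² = 0.358 mA, giving V_DS = V_DD − I_D R_D = 1.72 − 0.358 × 6.22 = -0.504 V.
But -0.504 V < V_ov = 0.97 V, so the device is actually in triode.
In triode I_D = k_n[V_ov V_DS − ½ V_DS²] and I_D = (V_DD − V_DS)/R_D. Equating: 2.36 V_DS² − 5.585 V_DS + 1.72 = 0, giving V_DS = 0.364 V (the root below V_ov).
I_D = (1.72 − 0.364) / 6.22 = 0.218 mA.

I_D = 0.218 mA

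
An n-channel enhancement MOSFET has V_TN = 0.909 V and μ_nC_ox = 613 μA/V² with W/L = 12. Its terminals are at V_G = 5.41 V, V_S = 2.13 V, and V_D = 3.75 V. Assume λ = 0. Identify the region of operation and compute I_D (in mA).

Triode; I_D = 18.6 mA

V_GS = V_G − V_S = 5.41 − 2.13 = 3.28 V; V_DS = V_D − V_S = 3.75 − 2.13 = 1.62 V.
k_n = μ_nC_ox · (W/L) = 7.356 mA/V².
V_ov = V_GS − V_TN = 3.28 − 0.909 = 2.37 V.
Since V_DS = 1.62 V < V_ov = 2.37 V, the device is in the triode region.
I_D = k_n [V_ov · V_DS − ½ V_DS²] = 7.356 × [2.37 × 1.62 − 0.5 × 1.62²] = 18.6 mA.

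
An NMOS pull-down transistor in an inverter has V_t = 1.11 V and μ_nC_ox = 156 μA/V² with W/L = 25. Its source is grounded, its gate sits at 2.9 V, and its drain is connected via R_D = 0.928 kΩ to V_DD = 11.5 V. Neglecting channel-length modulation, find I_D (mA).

I_D = 6.25 mA

V_GS = V_G = 2.9 V, so V_ov = 2.9 − 1.11 = 1.79 V.
k_n = μ_nC_ox · (W/L) = 3.9 mA/V².
Assume saturation: I_D = ½ k_n V_ov² = 0.5 × 3.9 × 1.79² = 6.25 mA, giving V_DS = V_DD − I_D R_D = 11.5 − 6.25 × 0.928 = 5.7 V.
V_DS = 5.7 V ≥ V_ov = 1.79 V, confirming saturation.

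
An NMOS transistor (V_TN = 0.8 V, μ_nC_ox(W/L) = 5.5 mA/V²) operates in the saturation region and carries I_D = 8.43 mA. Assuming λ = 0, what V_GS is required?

In saturation I_D = ½ k_n (V_GS − V_TN)², so V_GS − V_TN = √(2 I_D / k_n) = √(2 × 8.43 / 5.5) = 1.75 V.
V_GS = 0.8 + 1.75 = 2.55 V.

V_GS = 2.55 V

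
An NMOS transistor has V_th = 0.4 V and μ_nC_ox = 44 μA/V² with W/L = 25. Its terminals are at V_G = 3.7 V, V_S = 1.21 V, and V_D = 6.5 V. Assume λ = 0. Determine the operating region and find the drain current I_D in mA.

V_GS = V_G − V_S = 3.7 − 1.21 = 2.49 V; V_DS = V_D − V_S = 6.5 − 1.21 = 5.29 V.
k_n = μ_nC_ox · (W/L) = 1.1 mA/V².
V_ov = V_GS − V_th = 2.49 − 0.4 = 2.09 V.
Since V_DS = 5.29 V ≥ V_ov = 2.09 V, the device is in saturation.
I_D = ½ k_n V_ov² = 0.5 × 1.1 × 2.09² = 2.4 mA.

Saturation; I_D = 2.40 mA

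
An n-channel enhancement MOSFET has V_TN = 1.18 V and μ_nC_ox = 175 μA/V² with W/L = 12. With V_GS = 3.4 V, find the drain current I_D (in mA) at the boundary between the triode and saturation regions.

I_D = 5.17 mA

At the boundary V_DS = V_ov = V_GS − V_TN = 3.4 − 1.18 = 2.22 V.
k_n = μ_nC_ox · (W/L) = 2.1 mA/V².
I_D = ½ k_n V_ov² = 0.5 × 2.1 × 2.22² = 5.17 mA.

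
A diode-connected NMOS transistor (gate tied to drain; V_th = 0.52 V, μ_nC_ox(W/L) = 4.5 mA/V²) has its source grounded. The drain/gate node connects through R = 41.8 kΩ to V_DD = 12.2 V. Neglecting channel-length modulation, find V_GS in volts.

V_GS = 0.867 V

With gate tied to drain, V_GS = V_DS ≥ V_GS − V_th, so the device is in saturation.
KCL at the drain: ½ k_n (V_GS − V_th)² = (V_DD − V_GS)/R.
Let x = V_GS − 0.52. Then 94 x² + x − 11.68 = 0, giving x = 0.347 V (positive root), so V_GS = 0.867 V.
I_D = (V_DD − V_GS)/R = (12.2 − 0.867) / 41.8 = 0.271 mA.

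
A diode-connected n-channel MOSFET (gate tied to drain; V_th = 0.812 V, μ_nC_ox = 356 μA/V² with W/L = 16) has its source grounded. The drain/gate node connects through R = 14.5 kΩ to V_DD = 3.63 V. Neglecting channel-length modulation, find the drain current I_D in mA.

With gate tied to drain, V_GS = V_DS ≥ V_GS − V_th, so the device is in saturation.
k_n = μ_nC_ox · (W/L) = 5.696 mA/V².
KCL at the drain: ½ k_n (V_GS − V_th)² = (V_DD − V_GS)/R.
Let x = V_GS − 0.812. Then 41.3 x² + x − 2.818 = 0, giving x = 0.249 V (positive root), so V_GS = 1.06 V.
I_D = (V_DD − V_GS)/R = (3.63 − 1.06) / 14.5 = 0.177 mA.

I_D = 0.177 mA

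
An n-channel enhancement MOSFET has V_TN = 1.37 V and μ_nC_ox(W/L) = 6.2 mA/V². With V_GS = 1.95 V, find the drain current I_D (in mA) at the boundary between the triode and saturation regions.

I_D = 1.04 mA

At the boundary V_DS = V_ov = V_GS − V_TN = 1.95 − 1.37 = 0.58 V.
I_D = ½ k_n V_ov² = 0.5 × 6.2 × 0.58² = 1.04 mA.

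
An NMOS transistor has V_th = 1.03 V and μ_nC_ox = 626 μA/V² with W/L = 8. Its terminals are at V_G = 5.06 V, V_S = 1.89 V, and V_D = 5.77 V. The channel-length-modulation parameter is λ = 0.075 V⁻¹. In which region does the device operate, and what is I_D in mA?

V_GS = V_G − V_S = 5.06 − 1.89 = 3.17 V; V_DS = V_D − V_S = 5.77 − 1.89 = 3.88 V.
k_n = μ_nC_ox · (W/L) = 5.008 mA/V².
V_ov = V_GS − V_th = 3.17 − 1.03 = 2.14 V.
Since V_DS = 3.88 V ≥ V_ov = 2.14 V, the device is in saturation.
I_D = ½ k_n V_ov² (1 + λ V_DS) = 0.5 × 5.008 × 2.14² × (1 + 0.075 × 3.88) = 14.8 mA.

Saturation; I_D = 14.8 mA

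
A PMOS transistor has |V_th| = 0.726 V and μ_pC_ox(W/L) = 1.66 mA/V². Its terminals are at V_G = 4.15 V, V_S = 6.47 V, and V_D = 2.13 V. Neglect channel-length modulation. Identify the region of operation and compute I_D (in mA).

V_SG = V_S − V_G = 6.47 − 4.15 = 2.32 V; V_SD = V_S − V_D = 6.47 − 2.13 = 4.34 V.
V_ov = V_SG − |V_th| = 2.32 − 0.726 = 1.59 V.
Since V_SD = 4.34 V ≥ V_ov = 1.59 V, the device is in saturation.
I_D = ½ k_p V_ov² = 0.5 × 1.66 × 1.59² = 2.11 mA.

Saturation; I_D = 2.11 mA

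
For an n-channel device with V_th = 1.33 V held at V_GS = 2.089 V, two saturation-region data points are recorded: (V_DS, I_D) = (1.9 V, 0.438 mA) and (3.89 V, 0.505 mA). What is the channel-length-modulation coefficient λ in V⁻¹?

With V_GS fixed, I_D ∝ (1 + λ V_DS) in saturation, so I_D2/I_D1 = (1 + λ V_DS2)/(1 + λ V_DS1).
0.505/0.438 = 1.153 = (1 + 3.89 λ)/(1 + 1.9 λ).
Solving: λ (I_D1 V_DS2 − I_D2 V_DS1) = I_D2 − I_D1, so λ = (0.505 − 0.438) / (0.438 × 3.89 − 0.505 × 1.9) = 0.067 / 0.744 = 0.09 V⁻¹.

λ = 0.0900 V⁻¹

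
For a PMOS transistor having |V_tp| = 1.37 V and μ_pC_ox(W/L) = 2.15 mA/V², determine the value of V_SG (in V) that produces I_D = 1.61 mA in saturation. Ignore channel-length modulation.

V_SG = 2.59 V

In saturation I_D = ½ k_p (V_SG − |V_tp|)², so V_SG − |V_tp| = √(2 I_D / k_p) = √(2 × 1.61 / 2.15) = 1.22 V.
V_SG = 1.37 + 1.22 = 2.59 V.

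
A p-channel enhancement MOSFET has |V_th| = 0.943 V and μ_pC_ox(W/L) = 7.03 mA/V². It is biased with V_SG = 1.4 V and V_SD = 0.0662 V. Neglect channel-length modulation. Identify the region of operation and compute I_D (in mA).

V_ov = V_SG − |V_th| = 1.4 − 0.943 = 0.457 V.
Since V_SD = 0.0662 V < V_ov = 0.457 V, the device is in the triode region.
I_D = k_p [V_ov · V_SD − ½ V_SD²] = 7.03 × [0.457 × 0.0662 − 0.5 × 0.0662²] = 0.197 mA.

Triode; I_D = 0.197 mA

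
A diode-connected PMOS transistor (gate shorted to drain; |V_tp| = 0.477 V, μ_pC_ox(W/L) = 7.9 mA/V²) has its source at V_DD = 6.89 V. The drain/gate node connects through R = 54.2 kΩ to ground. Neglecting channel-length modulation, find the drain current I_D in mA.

With gate tied to drain, V_SG = V_SD ≥ V_SG − |V_tp|, so the device is in saturation.
KCL at the drain: ½ k_p (V_SG − |V_tp|)² = (V_DD − V_SG)/R.
Let x = V_SG − 0.477. Then 214 x² + x − 6.413 = 0, giving x = 0.171 V (positive root), so V_SG = 0.648 V.
I_D = (V_DD − V_SG)/R = (6.89 − 0.648) / 54.2 = 0.115 mA.

I_D = 0.115 mA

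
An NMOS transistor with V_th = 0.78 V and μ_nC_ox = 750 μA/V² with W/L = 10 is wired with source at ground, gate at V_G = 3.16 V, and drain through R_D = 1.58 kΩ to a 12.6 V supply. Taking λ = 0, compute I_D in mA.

I_D = 7.67 mA

V_GS = V_G = 3.16 V, so V_ov = 3.16 − 0.78 = 2.38 V.
k_n = μ_nC_ox · (W/L) = 7.5 mA/V².
Assume saturation: I_D = ½ k_n V_ov² = 0.5 × 7.5 × 2.38² = 21.2 mA, giving V_DS = V_DD − I_D R_D = 12.6 − 21.2 × 1.58 = -21 V.
But -21 V < V_ov = 2.38 V, so the device is actually in triode.
In triode I_D = k_n[V_ov V_DS − ½ V_DS²] and I_D = (V_DD − V_DS)/R_D. Equating: 5.93 V_DS² − 29.2 V_DS + 12.6 = 0, giving V_DS = 0.478 V (the root below V_ov).
I_D = (12.6 − 0.478) / 1.58 = 7.67 mA.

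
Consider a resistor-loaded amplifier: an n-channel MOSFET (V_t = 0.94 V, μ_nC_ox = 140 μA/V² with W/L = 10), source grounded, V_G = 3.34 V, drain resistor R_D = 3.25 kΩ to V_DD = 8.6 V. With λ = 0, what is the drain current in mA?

V_GS = V_G = 3.34 V, so V_ov = 3.34 − 0.94 = 2.4 V.
k_n = μ_nC_ox · (W/L) = 1.4 mA/V².
Assume saturation: I_D = ½ k_n V_ov² = 0.5 × 1.4 × 2.4² = 4.03 mA, giving V_DS = V_DD − I_D R_D = 8.6 − 4.03 × 3.25 = -4.5 V.
But -4.5 V < V_ov = 2.4 V, so the device is actually in triode.
In triode I_D = k_n[V_ov V_DS − ½ V_DS²] and I_D = (V_DD − V_DS)/R_D. Equating: 2.27 V_DS² − 11.92 V_DS + 8.6 = 0, giving V_DS = 0.864 V (the root below V_ov).
I_D = (8.6 − 0.864) / 3.25 = 2.38 mA.

I_D = 2.38 mA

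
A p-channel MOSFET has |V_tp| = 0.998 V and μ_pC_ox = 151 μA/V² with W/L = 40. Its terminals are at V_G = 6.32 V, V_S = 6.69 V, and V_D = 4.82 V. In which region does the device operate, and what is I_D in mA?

Cutoff; I_D = 0 mA

V_SG = V_S − V_G = 6.69 − 6.32 = 0.37 V; V_SD = V_S − V_D = 6.69 − 4.82 = 1.87 V.
V_SG = 0.37 V < |V_tp| = 0.998 V, so the transistor is in cutoff.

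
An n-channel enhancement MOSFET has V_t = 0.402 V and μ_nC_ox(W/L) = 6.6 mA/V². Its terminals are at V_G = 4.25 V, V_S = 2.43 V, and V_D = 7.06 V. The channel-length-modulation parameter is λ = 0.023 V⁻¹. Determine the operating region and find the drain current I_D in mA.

V_GS = V_G − V_S = 4.25 − 2.43 = 1.82 V; V_DS = V_D − V_S = 7.06 − 2.43 = 4.63 V.
V_ov = V_GS − V_t = 1.82 − 0.402 = 1.42 V.
Since V_DS = 4.63 V ≥ V_ov = 1.42 V, the device is in saturation.
I_D = ½ k_n V_ov² (1 + λ V_DS) = 0.5 × 6.6 × 1.42² × (1 + 0.023 × 4.63) = 7.34 mA.

Saturation; I_D = 7.34 mA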